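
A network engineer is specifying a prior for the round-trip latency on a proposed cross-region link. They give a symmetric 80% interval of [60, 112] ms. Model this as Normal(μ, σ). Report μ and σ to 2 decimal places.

A symmetric 80% interval runs μ ± z·σ with z = 1.282.
Half-width = 26, so σ = 26/1.282 = 20.29.
μ is the interval midpoint, 86.00.

μ = 86.00, σ = 20.29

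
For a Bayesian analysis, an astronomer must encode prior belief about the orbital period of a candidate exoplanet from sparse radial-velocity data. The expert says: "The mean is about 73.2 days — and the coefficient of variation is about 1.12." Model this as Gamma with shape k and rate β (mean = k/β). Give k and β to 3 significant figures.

k ≈ 0.797, β ≈ 0.0109

For Gamma(k, rate β): mean = k/β, variance = k/β², so CV = 1/√k.
CV = 1.12, hence k = 1/CV² = 0.797.
Then β = k/mean = 0.797/73.2 = 0.0109.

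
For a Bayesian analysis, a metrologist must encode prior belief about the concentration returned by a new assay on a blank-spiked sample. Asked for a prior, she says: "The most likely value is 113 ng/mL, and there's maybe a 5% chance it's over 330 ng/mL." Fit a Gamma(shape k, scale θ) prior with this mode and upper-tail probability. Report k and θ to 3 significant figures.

Gamma(k,θ) with k>1 has mode (k−1)θ, so θ = 113/(k−1).
Need P(X < 330) = 0.95 with θ tied to k this way. Start at k = 2, θ = 113: P(X<330) ≈ 0.789.
Too low — raise k to concentrate. Iterating converges to k ≈ 3.32.
Then θ = 113/(3.32−1) ≈ 48.8.

k ≈ 3.32, θ ≈ 48.8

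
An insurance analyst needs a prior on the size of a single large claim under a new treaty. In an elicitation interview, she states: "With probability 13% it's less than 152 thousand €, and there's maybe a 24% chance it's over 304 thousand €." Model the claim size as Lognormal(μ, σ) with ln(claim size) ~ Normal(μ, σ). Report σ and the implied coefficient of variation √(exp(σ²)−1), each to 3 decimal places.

If T ~ Lognormal(μ,σ) then ln T ~ Normal(μ,σ), so the p-quantile of ln T is μ + z_p·σ.
ln(152) = 5.024 and ln(304) = 5.717; z_{0.13} = -1.126, z_{0.76} = 0.7063.
σ = (5.717 − 5.024)/(0.7063 − (-1.126)) = 0.378.
μ = 5.024 − (-1.126)·0.378 = 5.450.
CV = √(exp(σ²)−1) = √(exp(0.1430)−1) = 0.392.

σ ≈ 0.378, CV ≈ 0.392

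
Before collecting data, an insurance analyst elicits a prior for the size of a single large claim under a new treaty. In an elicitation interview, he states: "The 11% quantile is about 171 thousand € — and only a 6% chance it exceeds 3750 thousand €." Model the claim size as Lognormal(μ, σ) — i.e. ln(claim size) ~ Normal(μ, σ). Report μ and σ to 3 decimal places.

If T ~ Lognormal(μ,σ) then ln T ~ Normal(μ,σ), so the p-quantile of ln T is μ + z_p·σ.
ln(171) = 5.142 and ln(3750) = 8.23; z_{0.11} = -1.227, z_{0.94} = 1.555.
σ = (8.23 − 5.142)/(1.555 − (-1.227)) = 1.110.
μ = 5.142 − (-1.227)·1.110 = 6.503.

μ ≈ 6.503, σ ≈ 1.110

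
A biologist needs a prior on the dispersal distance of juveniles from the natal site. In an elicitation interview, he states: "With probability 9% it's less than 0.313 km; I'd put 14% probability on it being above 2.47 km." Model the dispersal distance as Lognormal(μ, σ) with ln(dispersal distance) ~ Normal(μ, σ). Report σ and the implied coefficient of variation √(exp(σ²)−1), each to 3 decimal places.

σ ≈ 0.853, CV ≈ 1.035

If T ~ Lognormal(μ,σ) then ln T ~ Normal(μ,σ), so the p-quantile of ln T is μ + z_p·σ.
ln(0.313) = -1.162 and ln(2.47) = 0.9042; z_{0.09} = -1.341, z_{0.86} = 1.08.
σ = (0.9042 − -1.162)/(1.08 − (-1.341)) = 0.853.
μ = -1.162 − (-1.341)·0.853 = -0.018.
CV = √(exp(σ²)−1) = √(exp(0.7280)−1) = 1.035.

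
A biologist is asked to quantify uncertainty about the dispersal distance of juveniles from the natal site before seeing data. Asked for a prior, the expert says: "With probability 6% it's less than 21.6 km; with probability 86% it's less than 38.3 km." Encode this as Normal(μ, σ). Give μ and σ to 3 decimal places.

μ = 31.453, σ = 6.338

The p-quantile of Normal(μ,σ) is μ + z_p·σ, with z_{0.06} = -1.555 and z_{0.86} = 1.08.
Eliminate σ: μ = (z₂·x₁ − z₁·x₂)/(z₂ − z₁) = (1.08·21.6 − (-1.555)·38.3)/2.635 = 31.453.
Then σ = (x₂ − x₁)/(z₂ − z₁) = (38.3 − 21.6)/2.635 = 6.338.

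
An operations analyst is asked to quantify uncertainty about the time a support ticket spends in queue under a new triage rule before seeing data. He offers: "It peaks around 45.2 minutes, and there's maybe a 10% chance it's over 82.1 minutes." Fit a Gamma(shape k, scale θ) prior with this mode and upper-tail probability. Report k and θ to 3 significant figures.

k ≈ 6.35, θ ≈ 8.45

Gamma(k,θ) with k>1 has mode (k−1)θ, so θ = 45.2/(k−1).
Need P(X < 82.1) = 0.9 with θ tied to k this way. Start at k = 2, θ = 45.2: P(X<82.1) ≈ 0.542.
Too low — raise k to concentrate. Iterating converges to k ≈ 6.35.
Then θ = 45.2/(6.35−1) ≈ 8.45.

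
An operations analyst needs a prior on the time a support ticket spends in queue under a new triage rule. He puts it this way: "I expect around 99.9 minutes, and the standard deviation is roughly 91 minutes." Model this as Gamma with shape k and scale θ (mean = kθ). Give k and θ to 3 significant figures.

k ≈ 1.21, θ ≈ 82.9

For Gamma(k, scale θ): mean = kθ, variance = kθ², so CV = 1/√k.
CV = SD/mean = 91/99.9 = 0.9109, hence k = 1/CV² = 1.21.
Then θ = mean/k = 99.9/1.21 = 82.9.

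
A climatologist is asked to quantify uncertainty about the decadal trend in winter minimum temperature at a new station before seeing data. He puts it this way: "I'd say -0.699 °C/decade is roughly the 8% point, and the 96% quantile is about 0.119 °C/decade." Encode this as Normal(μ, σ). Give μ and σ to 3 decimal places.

μ = -0.335, σ = 0.259

For Normal(μ,σ), the p-quantile is μ + z_p·σ. Here z_{0.08} = -1.405, z_{0.96} = 1.751.
So -0.699 = μ − 1.405σ and 0.119 = μ + 1.751σ.
Subtracting: σ = (0.119 − -0.699)/(1.751 − (-1.405)) = 0.259.
Then μ = -0.699 − (-1.405)·0.259 = -0.335.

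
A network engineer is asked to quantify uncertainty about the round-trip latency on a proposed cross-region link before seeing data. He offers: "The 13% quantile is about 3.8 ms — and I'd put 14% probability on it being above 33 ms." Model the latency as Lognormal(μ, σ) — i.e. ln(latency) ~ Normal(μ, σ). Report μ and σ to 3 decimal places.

μ ≈ 2.438, σ ≈ 0.980

If T ~ Lognormal(μ,σ) then ln T ~ Normal(μ,σ), so the p-quantile of ln T is μ + z_p·σ.
ln(3.8) = 1.335 and ln(33) = 3.497; z_{0.13} = -1.126, z_{0.86} = 1.08.
σ = (3.497 − 1.335)/(1.08 − (-1.126)) = 0.980.
μ = 1.335 − (-1.126)·0.980 = 2.438.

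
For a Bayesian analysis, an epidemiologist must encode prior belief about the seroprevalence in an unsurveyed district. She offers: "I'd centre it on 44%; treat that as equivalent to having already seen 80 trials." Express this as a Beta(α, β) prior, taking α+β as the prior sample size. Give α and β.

α = 35.2, β = 44.8

Under the effective-sample-size interpretation, Beta(α, β) has prior mean α/(α+β) and prior sample size α+β.
So α+β = 80 and α/(α+β) = 0.44, giving α = 0.44·80 = 35.2 and β = 80 − 35.2 = 44.8.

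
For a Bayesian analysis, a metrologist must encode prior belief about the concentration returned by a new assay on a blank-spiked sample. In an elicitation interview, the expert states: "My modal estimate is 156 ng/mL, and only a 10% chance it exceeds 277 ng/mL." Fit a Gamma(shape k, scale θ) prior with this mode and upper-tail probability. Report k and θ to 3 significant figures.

k ≈ 6.77, θ ≈ 27

Gamma(k,θ) with k>1 has mode (k−1)θ, so θ = 156/(k−1).
Need P(X < 277) = 0.9 with θ tied to k this way. Start at k = 2, θ = 156: P(X<277) ≈ 0.530.
Too low — raise k to concentrate. Iterating converges to k ≈ 6.77.
Then θ = 156/(6.77−1) ≈ 27.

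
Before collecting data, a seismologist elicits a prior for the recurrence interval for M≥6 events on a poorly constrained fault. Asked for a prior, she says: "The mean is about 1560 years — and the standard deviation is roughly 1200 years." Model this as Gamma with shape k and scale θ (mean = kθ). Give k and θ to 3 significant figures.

k ≈ 1.69, θ ≈ 923

For Gamma(k, scale θ): mean = kθ, variance = kθ², so CV = 1/√k.
CV = SD/mean = 1200/1560 = 0.7692, hence k = 1/CV² = 1.69.
Then θ = mean/k = 1560/1.69 = 923.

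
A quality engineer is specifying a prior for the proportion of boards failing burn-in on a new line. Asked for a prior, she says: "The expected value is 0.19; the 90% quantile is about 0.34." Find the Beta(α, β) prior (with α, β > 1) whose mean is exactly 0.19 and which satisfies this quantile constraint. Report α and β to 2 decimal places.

α ≈ 2.30, β ≈ 9.82

With mean 0.19 fixed, write α = 0.19s, β = 0.81s where s = α+β.
Need P(θ < 0.34) = 0.9 under Beta(0.19s, 0.81s). Normal approximation: (q−m)/√(m(1−m)/s) ≈ z_{0.9} = 1.28, so s ≈ 0.19·0.81·(1.28)²/(0.34−0.19)² = 11.2.
At s = 11.2: P(θ<0.34) ≈ 0.893. Adjusting to match 0.9 gives s ≈ 12.13.
So α = 0.19·12.13 ≈ 2.30, β = 0.81·12.13 ≈ 9.82.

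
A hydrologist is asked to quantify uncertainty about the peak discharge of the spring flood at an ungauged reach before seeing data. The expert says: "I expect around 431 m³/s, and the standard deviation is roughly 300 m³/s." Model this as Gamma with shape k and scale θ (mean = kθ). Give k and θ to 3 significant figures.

For Gamma(k, scale θ): mean = kθ, variance = kθ², so CV = 1/√k.
CV = SD/mean = 300/431 = 0.6961, hence k = 1/CV² = 2.06.
Then θ = mean/k = 431/2.06 = 209.

k ≈ 2.06, θ ≈ 209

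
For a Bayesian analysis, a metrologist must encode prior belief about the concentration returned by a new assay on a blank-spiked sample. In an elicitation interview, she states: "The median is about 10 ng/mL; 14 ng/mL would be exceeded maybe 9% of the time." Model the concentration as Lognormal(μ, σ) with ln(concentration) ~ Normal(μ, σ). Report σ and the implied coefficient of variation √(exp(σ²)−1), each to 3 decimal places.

σ ≈ 0.251, CV ≈ 0.255

If T ~ Lognormal(μ,σ) then ln T ~ Normal(μ,σ), so the p-quantile of ln T is μ + z_p·σ.
ln(10) = 2.303 and ln(14) = 2.639; z_{0.5} = 0, z_{0.91} = 1.341.
σ = (2.639 − 2.303)/(1.341 − (0)) = 0.251.
μ = 2.303 − (0)·0.251 = 2.303.
CV = √(exp(σ²)−1) = √(exp(0.0630)−1) = 0.255.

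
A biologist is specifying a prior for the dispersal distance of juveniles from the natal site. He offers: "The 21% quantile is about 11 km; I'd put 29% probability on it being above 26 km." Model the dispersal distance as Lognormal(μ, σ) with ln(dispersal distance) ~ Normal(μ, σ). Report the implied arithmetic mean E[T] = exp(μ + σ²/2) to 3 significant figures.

If T ~ Lognormal(μ,σ) then ln T ~ Normal(μ,σ), so the p-quantile of ln T is μ + z_p·σ.
ln(11) = 2.398 and ln(26) = 3.258; z_{0.21} = -0.8064, z_{0.71} = 0.5534.
σ = (3.258 − 2.398)/(0.5534 − (-0.8064)) = 0.633.
μ = 2.398 − (-0.8064)·0.633 = 2.908.
E[T] = exp(μ + σ²/2) = exp(2.908 + 0.2001) = 22.4 km.

E[T] ≈ 22.4 km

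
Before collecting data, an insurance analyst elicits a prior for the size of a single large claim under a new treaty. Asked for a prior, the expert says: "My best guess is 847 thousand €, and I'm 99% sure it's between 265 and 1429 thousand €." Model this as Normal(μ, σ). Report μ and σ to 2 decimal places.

A symmetric 99% interval runs μ ± z·σ with z = 2.576.
Half-width = 582, so σ = 582/2.576 = 225.95.
μ is the stated best guess, 847.00.

μ = 847.00, σ = 225.95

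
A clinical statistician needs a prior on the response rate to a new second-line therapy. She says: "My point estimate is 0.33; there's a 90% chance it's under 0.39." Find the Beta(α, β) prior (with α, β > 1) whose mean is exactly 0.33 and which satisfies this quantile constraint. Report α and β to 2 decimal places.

α ≈ 33.94, β ≈ 68.91

With mean 0.33 fixed, write α = 0.33s, β = 0.67s where s = α+β.
Need P(θ < 0.39) = 0.9 under Beta(0.33s, 0.67s). Normal approximation: (q−m)/√(m(1−m)/s) ≈ z_{0.9} = 1.28, so s ≈ 0.33·0.67·(1.28)²/(0.39−0.33)² = 100.9.
At s = 100.9: P(θ<0.39) ≈ 0.898. Adjusting to match 0.9 gives s ≈ 102.84.
So α = 0.33·102.84 ≈ 33.94, β = 0.67·102.84 ≈ 68.91.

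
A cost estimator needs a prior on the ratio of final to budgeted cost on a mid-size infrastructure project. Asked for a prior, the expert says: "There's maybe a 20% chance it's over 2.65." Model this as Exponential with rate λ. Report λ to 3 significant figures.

P(T > 2.65) = e^(−λ·2.65) = 0.2, so λ = −ln(0.2)/2.65 = 0.607.

λ ≈ 0.607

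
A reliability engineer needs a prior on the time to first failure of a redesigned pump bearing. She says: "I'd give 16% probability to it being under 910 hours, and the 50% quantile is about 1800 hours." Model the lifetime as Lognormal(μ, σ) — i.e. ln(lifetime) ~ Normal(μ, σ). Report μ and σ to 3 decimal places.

μ ≈ 7.496, σ ≈ 0.686

If T ~ Lognormal(μ,σ) then ln T ~ Normal(μ,σ), so the p-quantile of ln T is μ + z_p·σ.
ln(910) = 6.813 and ln(1800) = 7.496; z_{0.16} = -0.9945, z_{0.5} = 0.
σ = (7.496 − 6.813)/(0 − (-0.9945)) = 0.686.
μ = 6.813 − (-0.9945)·0.686 = 7.496.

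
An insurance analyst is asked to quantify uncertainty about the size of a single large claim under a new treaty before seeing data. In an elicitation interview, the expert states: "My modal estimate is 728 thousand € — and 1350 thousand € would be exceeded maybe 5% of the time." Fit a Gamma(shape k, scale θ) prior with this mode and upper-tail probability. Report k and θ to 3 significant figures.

Gamma(k,θ) with k>1 has mode (k−1)θ, so θ = 728/(k−1).
Need P(X < 1350) = 0.95 with θ tied to k this way. Start at k = 2, θ = 728: P(X<1350) ≈ 0.553.
Too low — raise k to concentrate. Iterating converges to k ≈ 8.3.
Then θ = 728/(8.3−1) ≈ 99.8.

k ≈ 8.3, θ ≈ 99.8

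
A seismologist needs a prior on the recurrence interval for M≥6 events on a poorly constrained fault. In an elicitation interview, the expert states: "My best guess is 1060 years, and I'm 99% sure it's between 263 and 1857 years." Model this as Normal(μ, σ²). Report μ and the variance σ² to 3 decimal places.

μ = 1060.000, σ² = 95737.588

A symmetric 99% interval runs μ ± z·σ with z = 2.576.
Half-width = 797, so σ = 797/2.576 = 309.4149 and σ² = 95737.588.
μ is the stated best guess, 1060.000.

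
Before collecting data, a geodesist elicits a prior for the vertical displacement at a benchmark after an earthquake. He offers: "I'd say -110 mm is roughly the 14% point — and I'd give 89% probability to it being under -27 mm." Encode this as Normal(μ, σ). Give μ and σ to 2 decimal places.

For Normal(μ,σ), the p-quantile is μ + z_p·σ. Here z_{0.14} = -1.08, z_{0.89} = 1.227.
So -110 = μ − 1.08σ and -27 = μ + 1.227σ.
Subtracting: σ = (-27 − -110)/(1.227 − (-1.08)) = 35.98.
Then μ = -110 − (-1.08)·35.98 = -71.13.

μ = -71.13, σ = 35.98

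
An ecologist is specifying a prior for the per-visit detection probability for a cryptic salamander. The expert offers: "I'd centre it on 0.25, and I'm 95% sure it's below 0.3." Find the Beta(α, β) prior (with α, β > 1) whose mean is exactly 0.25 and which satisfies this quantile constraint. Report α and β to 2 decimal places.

With mean 0.25 fixed, write α = 0.25s, β = 0.75s where s = α+β.
Need P(θ < 0.3) = 0.95 under Beta(0.25s, 0.75s). Normal approximation: (q−m)/√(m(1−m)/s) ≈ z_{0.95} = 1.64, so s ≈ 0.25·0.75·(1.64)²/(0.3−0.25)² = 202.9.
At s = 202.9: P(θ<0.3) ≈ 0.946. Adjusting to match 0.95 gives s ≈ 213.04.
So α = 0.25·213.04 ≈ 53.26, β = 0.75·213.04 ≈ 159.78.

α ≈ 53.26, β ≈ 159.78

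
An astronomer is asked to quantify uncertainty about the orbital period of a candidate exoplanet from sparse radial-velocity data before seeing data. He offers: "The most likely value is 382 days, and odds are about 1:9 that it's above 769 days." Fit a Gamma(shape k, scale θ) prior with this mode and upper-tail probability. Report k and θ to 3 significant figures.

k ≈ 4.92, θ ≈ 97.5

Gamma(k,θ) with k>1 has mode (k−1)θ, so θ = 382/(k−1).
Need P(X < 769) = 0.9 with θ tied to k this way. Start at k = 2, θ = 382: P(X<769) ≈ 0.598.
Too low — raise k to concentrate. Iterating converges to k ≈ 4.92.
Then θ = 382/(4.92−1) ≈ 97.5.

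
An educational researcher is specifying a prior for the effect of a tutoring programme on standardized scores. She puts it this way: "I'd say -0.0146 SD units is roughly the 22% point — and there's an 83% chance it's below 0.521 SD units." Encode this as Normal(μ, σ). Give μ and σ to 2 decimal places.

The p-quantile of Normal(μ,σ) is μ + z_p·σ, with z_{0.22} = -0.7722 and z_{0.83} = 0.9542.
Eliminate σ: μ = (z₂·x₁ − z₁·x₂)/(z₂ − z₁) = (0.9542·-0.0146 − (-0.7722)·0.521)/1.726 = 0.22.
Then σ = (x₂ − x₁)/(z₂ − z₁) = (0.521 − -0.0146)/1.726 = 0.31.

μ = 0.22, σ = 0.31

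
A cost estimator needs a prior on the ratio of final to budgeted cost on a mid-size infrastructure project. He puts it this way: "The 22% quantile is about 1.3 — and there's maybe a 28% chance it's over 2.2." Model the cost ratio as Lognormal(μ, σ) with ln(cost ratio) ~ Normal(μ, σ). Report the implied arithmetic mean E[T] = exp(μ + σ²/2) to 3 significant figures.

E[T] ≈ 1.89

If T ~ Lognormal(μ,σ) then ln T ~ Normal(μ,σ), so the p-quantile of ln T is μ + z_p·σ.
ln(1.3) = 0.2624 and ln(2.2) = 0.7885; z_{0.22} = -0.7722, z_{0.72} = 0.5828.
σ = (0.7885 − 0.2624)/(0.5828 − (-0.7722)) = 0.388.
μ = 0.2624 − (-0.7722)·0.388 = 0.562.
E[T] = exp(μ + σ²/2) = exp(0.562 + 0.0754) = 1.89.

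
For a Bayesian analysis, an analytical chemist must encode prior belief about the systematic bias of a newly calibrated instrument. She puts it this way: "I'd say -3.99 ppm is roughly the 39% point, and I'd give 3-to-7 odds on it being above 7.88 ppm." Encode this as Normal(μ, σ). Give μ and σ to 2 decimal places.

μ = 0.14, σ = 14.77

For Normal(μ,σ), the p-quantile is μ + z_p·σ. Here z_{0.39} = -0.2793, z_{0.7} = 0.5244.
So -3.99 = μ − 0.2793σ and 7.88 = μ + 0.5244σ.
Subtracting: σ = (7.88 − -3.99)/(0.5244 − (-0.2793)) = 14.77.
Then μ = -3.99 − (-0.2793)·14.77 = 0.14.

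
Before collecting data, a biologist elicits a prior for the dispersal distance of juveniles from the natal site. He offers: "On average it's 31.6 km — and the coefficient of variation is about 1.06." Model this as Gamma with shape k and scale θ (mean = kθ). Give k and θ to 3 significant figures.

k ≈ 0.89, θ ≈ 35.5

For Gamma(k, scale θ): mean = kθ, variance = kθ², so CV = 1/√k.
CV = 1.06, hence k = 1/CV² = 0.89.
Then θ = mean/k = 31.6/0.89 = 35.5.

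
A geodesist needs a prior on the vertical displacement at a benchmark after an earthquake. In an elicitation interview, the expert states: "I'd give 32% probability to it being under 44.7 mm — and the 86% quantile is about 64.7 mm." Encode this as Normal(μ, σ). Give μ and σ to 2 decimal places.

μ = 50.74, σ = 12.92

The p-quantile of Normal(μ,σ) is μ + z_p·σ, with z_{0.32} = -0.4677 and z_{0.86} = 1.08.
Eliminate σ: μ = (z₂·x₁ − z₁·x₂)/(z₂ − z₁) = (1.08·44.7 − (-0.4677)·64.7)/1.548 = 50.74.
Then σ = (x₂ − x₁)/(z₂ − z₁) = (64.7 − 44.7)/1.548 = 12.92.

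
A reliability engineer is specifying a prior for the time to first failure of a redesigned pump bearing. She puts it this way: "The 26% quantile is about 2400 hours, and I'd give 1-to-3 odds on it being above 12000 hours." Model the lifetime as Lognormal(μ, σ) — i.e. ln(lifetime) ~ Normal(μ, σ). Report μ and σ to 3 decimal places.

μ ≈ 8.569, σ ≈ 1.221

If T ~ Lognormal(μ,σ) then ln T ~ Normal(μ,σ), so the p-quantile of ln T is μ + z_p·σ.
ln(2400) = 7.783 and ln(12000) = 9.393; z_{0.26} = -0.6433, z_{0.75} = 0.6745.
σ = (9.393 − 7.783)/(0.6745 − (-0.6433)) = 1.221.
μ = 7.783 − (-0.6433)·1.221 = 8.569.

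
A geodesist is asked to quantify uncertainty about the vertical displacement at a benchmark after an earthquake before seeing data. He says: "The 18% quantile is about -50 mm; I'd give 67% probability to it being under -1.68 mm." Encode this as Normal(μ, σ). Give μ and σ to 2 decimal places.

The p-quantile of Normal(μ,σ) is μ + z_p·σ, with z_{0.18} = -0.9154 and z_{0.67} = 0.4399.
Eliminate σ: μ = (z₂·x₁ − z₁·x₂)/(z₂ − z₁) = (0.4399·-50 − (-0.9154)·-1.68)/1.355 = -17.36.
Then σ = (x₂ − x₁)/(z₂ − z₁) = (-1.68 − -50)/1.355 = 35.65.

μ = -17.36, σ = 35.65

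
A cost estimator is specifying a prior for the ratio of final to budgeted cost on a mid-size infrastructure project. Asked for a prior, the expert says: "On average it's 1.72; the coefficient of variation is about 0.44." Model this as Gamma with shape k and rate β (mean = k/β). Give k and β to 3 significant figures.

For Gamma(k, rate β): mean = k/β, variance = k/β², so CV = 1/√k.
CV = 0.44, hence k = 1/CV² = 5.17.
Then β = k/mean = 5.17/1.72 = 3.

k ≈ 5.17, β ≈ 3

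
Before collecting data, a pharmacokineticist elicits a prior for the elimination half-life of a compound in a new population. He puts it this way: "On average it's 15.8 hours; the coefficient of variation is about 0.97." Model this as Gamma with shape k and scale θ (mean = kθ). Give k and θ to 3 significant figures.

For Gamma(k, scale θ): mean = kθ, variance = kθ², so CV = 1/√k.
CV = 0.97, hence k = 1/CV² = 1.06.
Then θ = mean/k = 15.8/1.06 = 14.9.

k ≈ 1.06, θ ≈ 14.9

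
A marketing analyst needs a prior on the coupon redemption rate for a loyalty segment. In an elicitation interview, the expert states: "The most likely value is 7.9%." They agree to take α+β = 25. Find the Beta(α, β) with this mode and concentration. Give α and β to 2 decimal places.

α = 2.82, β = 22.18

For α,β > 1 the Beta mode is (α−1)/(α+β−2). With α+β = 25, the mode is (α−1)/23.
Set (α−1)/23 = 0.079 → α = 1 + 0.079·23 = 2.82.
β = 25 − α = 22.18.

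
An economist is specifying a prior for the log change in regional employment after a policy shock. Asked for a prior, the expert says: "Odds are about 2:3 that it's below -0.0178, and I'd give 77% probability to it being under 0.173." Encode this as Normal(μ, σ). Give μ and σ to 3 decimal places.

The p-quantile of Normal(μ,σ) is μ + z_p·σ, with z_{0.4} = -0.2533 and z_{0.77} = 0.7388.
Eliminate σ: μ = (z₂·x₁ − z₁·x₂)/(z₂ − z₁) = (0.7388·-0.0178 − (-0.2533)·0.173)/0.9922 = 0.031.
Then σ = (x₂ − x₁)/(z₂ − z₁) = (0.173 − -0.0178)/0.9922 = 0.192.

μ = 0.031, σ = 0.192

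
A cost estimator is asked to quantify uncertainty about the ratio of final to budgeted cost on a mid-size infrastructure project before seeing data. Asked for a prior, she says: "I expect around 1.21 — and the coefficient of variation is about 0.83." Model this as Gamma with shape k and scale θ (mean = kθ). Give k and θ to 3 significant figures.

k ≈ 1.45, θ ≈ 0.834

For Gamma(k, scale θ): mean = kθ, variance = kθ², so CV = 1/√k.
CV = 0.83, hence k = 1/CV² = 1.45.
Then θ = mean/k = 1.21/1.45 = 0.834.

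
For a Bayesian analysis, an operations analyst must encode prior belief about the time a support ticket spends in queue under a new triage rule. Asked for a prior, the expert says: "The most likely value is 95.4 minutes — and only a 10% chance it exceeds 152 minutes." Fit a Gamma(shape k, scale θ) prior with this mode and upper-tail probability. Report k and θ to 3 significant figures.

k ≈ 9.65, θ ≈ 11

Gamma(k,θ) with k>1 has mode (k−1)θ, so θ = 95.4/(k−1).
Need P(X < 152) = 0.9 with θ tied to k this way. Start at k = 2, θ = 95.4: P(X<152) ≈ 0.473.
Too low — raise k to concentrate. Iterating converges to k ≈ 9.65.
Then θ = 95.4/(9.65−1) ≈ 11.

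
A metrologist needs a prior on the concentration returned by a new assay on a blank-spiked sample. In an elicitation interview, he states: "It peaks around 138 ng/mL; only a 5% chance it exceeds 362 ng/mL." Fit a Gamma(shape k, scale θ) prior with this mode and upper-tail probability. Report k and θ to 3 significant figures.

Gamma(k,θ) with k>1 has mode (k−1)θ, so θ = 138/(k−1).
Need P(X < 362) = 0.95 with θ tied to k this way. Start at k = 2, θ = 138: P(X<362) ≈ 0.737.
Too low — raise k to concentrate. Iterating converges to k ≈ 3.9.
Then θ = 138/(3.9−1) ≈ 47.5.

k ≈ 3.9, θ ≈ 47.5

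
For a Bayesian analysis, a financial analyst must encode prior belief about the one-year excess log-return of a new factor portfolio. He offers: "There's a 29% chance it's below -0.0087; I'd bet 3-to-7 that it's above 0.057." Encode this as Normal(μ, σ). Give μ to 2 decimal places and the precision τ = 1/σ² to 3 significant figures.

For Normal(μ,σ), the p-quantile is μ + z_p·σ. Here z_{0.29} = -0.5534, z_{0.7} = 0.5244.
So -0.0087 = μ − 0.5534σ and 0.057 = μ + 0.5244σ.
Subtracting: σ = (0.057 − -0.0087)/(0.5244 − (-0.5534)) = 0.06.
Then μ = -0.0087 − (-0.5534)·0.06 = 0.03.
Precision τ = 1/σ² = 1/0.06096² = 269.

μ = 0.03, τ = 269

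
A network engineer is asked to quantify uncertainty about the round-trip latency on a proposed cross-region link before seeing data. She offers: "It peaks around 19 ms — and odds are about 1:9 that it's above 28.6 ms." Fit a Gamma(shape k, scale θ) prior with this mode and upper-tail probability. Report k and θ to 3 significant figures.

Gamma(k,θ) with k>1 has mode (k−1)θ, so θ = 19/(k−1).
Need P(X < 28.6) = 0.9 with θ tied to k this way. Start at k = 2, θ = 19: P(X<28.6) ≈ 0.444.
Too low — raise k to concentrate. Iterating converges to k ≈ 12.1.
Then θ = 19/(12.1−1) ≈ 1.71.

k ≈ 12.1, θ ≈ 1.71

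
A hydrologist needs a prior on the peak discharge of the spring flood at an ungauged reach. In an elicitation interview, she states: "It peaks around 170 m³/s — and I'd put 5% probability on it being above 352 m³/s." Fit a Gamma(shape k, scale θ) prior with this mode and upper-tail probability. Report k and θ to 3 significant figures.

Gamma(k,θ) with k>1 has mode (k−1)θ, so θ = 170/(k−1).
Need P(X < 352) = 0.95 with θ tied to k this way. Start at k = 2, θ = 170: P(X<352) ≈ 0.613.
Too low — raise k to concentrate. Iterating converges to k ≈ 6.22.
Then θ = 170/(6.22−1) ≈ 32.6.

k ≈ 6.22, θ ≈ 32.6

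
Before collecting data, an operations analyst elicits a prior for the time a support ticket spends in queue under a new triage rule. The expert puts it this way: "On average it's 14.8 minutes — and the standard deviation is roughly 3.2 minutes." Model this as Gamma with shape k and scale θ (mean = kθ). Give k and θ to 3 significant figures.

k ≈ 21.4, θ ≈ 0.692

For Gamma(k, scale θ): mean = kθ, variance = kθ², so CV = 1/√k.
CV = SD/mean = 3.2/14.8 = 0.2162, hence k = 1/CV² = 21.4.
Then θ = mean/k = 14.8/21.4 = 0.692.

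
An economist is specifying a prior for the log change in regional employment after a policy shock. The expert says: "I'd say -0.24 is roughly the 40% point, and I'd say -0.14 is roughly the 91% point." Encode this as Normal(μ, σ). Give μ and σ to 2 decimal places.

μ = -0.22, σ = 0.06

For Normal(μ,σ), the p-quantile is μ + z_p·σ. Here z_{0.4} = -0.2533, z_{0.91} = 1.341.
So -0.24 = μ − 0.2533σ and -0.14 = μ + 1.341σ.
Subtracting: σ = (-0.14 − -0.24)/(1.341 − (-0.2533)) = 0.06.
Then μ = -0.24 − (-0.2533)·0.06 = -0.22.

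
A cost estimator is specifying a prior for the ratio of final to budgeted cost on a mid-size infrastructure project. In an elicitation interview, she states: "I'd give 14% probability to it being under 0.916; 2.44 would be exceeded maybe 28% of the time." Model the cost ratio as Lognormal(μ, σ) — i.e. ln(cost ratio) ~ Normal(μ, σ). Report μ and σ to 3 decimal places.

If T ~ Lognormal(μ,σ) then ln T ~ Normal(μ,σ), so the p-quantile of ln T is μ + z_p·σ.
ln(0.916) = -0.08774 and ln(2.44) = 0.892; z_{0.14} = -1.08, z_{0.72} = 0.5828.
σ = (0.892 − -0.08774)/(0.5828 − (-1.08)) = 0.589.
μ = -0.08774 − (-1.08)·0.589 = 0.549.

μ ≈ 0.549, σ ≈ 0.589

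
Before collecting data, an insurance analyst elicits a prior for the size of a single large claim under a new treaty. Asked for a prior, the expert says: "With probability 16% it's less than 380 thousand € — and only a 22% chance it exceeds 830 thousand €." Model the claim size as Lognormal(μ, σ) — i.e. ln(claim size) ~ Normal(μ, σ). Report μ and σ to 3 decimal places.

μ ≈ 6.380, σ ≈ 0.442

If T ~ Lognormal(μ,σ) then ln T ~ Normal(μ,σ), so the p-quantile of ln T is μ + z_p·σ.
ln(380) = 5.94 and ln(830) = 6.721; z_{0.16} = -0.9945, z_{0.78} = 0.7722.
σ = (6.721 − 5.94)/(0.7722 − (-0.9945)) = 0.442.
μ = 5.94 − (-0.9945)·0.442 = 6.380.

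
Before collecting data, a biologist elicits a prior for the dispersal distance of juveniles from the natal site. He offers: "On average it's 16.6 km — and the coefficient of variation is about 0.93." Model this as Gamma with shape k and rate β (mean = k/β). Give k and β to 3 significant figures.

For Gamma(k, rate β): mean = k/β, variance = k/β², so CV = 1/√k.
CV = 0.93, hence k = 1/CV² = 1.16.
Then β = k/mean = 1.16/16.6 = 0.0697.

k ≈ 1.16, β ≈ 0.0697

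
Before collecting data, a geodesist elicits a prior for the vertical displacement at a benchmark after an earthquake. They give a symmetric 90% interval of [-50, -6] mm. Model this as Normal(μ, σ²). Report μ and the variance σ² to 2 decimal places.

μ = -28.00, σ² = 178.89

A symmetric 90% interval runs μ ± z·σ with z = 1.645.
Half-width = 22, so σ = 22/1.645 = 13.375 and σ² = 178.89.
μ is the interval midpoint, -28.00.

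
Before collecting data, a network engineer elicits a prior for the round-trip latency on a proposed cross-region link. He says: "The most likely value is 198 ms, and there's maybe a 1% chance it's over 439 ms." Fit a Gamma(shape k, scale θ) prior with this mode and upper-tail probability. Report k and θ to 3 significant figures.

Gamma(k,θ) with k>1 has mode (k−1)θ, so θ = 198/(k−1).
Need P(X < 439) = 0.99 with θ tied to k this way. Start at k = 2, θ = 198: P(X<439) ≈ 0.650.
Too low — raise k to concentrate. Iterating converges to k ≈ 8.59.
Then θ = 198/(8.59−1) ≈ 26.1.

k ≈ 8.59, θ ≈ 26.1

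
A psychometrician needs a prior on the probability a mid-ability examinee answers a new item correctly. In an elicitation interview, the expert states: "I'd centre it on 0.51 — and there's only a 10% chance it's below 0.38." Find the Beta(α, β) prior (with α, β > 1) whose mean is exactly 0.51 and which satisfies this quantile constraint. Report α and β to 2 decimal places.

α ≈ 12.25, β ≈ 11.77

With mean 0.51 fixed, write α = 0.51s, β = 0.49s where s = α+β.
Need P(θ < 0.38) = 0.1 under Beta(0.51s, 0.49s). Normal approximation: (q−m)/√(m(1−m)/s) ≈ z_{0.1} = -1.28, so s ≈ 0.51·0.49·(-1.28)²/(0.38−0.51)² = 24.3.
At s = 24.3: P(θ<0.38) ≈ 0.099. Adjusting to match 0.1 gives s ≈ 24.02.
So α = 0.51·24.02 ≈ 12.25, β = 0.49·24.02 ≈ 11.77.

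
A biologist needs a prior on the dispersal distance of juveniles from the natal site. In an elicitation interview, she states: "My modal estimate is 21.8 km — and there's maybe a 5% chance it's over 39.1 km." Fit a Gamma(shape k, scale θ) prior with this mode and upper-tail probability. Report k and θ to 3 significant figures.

k ≈ 9.17, θ ≈ 2.67

Gamma(k,θ) with k>1 has mode (k−1)θ, so θ = 21.8/(k−1).
Need P(X < 39.1) = 0.95 with θ tied to k this way. Start at k = 2, θ = 21.8: P(X<39.1) ≈ 0.535.
Too low — raise k to concentrate. Iterating converges to k ≈ 9.17.
Then θ = 21.8/(9.17−1) ≈ 2.67.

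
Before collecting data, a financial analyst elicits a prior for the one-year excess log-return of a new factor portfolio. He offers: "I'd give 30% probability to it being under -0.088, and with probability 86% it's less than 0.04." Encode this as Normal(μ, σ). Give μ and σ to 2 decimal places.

μ = -0.05, σ = 0.08

For Normal(μ,σ), the p-quantile is μ + z_p·σ. Here z_{0.3} = -0.5244, z_{0.86} = 1.08.
So -0.088 = μ − 0.5244σ and 0.04 = μ + 1.08σ.
Subtracting: σ = (0.04 − -0.088)/(1.08 − (-0.5244)) = 0.08.
Then μ = -0.088 − (-0.5244)·0.08 = -0.05.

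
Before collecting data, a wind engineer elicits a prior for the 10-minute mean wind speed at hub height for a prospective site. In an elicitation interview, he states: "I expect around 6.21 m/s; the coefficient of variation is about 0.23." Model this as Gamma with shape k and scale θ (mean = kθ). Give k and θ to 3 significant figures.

For Gamma(k, scale θ): mean = kθ, variance = kθ², so CV = 1/√k.
CV = 0.23, hence k = 1/CV² = 18.9.
Then θ = mean/k = 6.21/18.9 = 0.329.

k ≈ 18.9, θ ≈ 0.329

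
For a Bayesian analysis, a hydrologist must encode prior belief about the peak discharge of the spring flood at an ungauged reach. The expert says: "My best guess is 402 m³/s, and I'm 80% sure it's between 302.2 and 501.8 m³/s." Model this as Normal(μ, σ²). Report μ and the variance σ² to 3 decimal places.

μ = 402.000, σ² = 6064.415

A symmetric 80% interval runs μ ± z·σ with z = 1.282.
Half-width = 99.8, so σ = 99.8/1.282 = 77.8744 and σ² = 6064.415.
μ is the stated best guess, 402.000.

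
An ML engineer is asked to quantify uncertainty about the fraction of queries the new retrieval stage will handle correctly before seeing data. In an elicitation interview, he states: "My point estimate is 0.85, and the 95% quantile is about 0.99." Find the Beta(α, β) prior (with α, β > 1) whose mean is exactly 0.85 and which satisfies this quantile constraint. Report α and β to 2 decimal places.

α ≈ 5.92, β ≈ 1.05

With mean 0.85 fixed, write α = 0.85s, β = 0.15s where s = α+β.
Need P(θ < 0.99) = 0.95 under Beta(0.85s, 0.15s). Normal approximation: (q−m)/√(m(1−m)/s) ≈ z_{0.95} = 1.64, so s ≈ 0.85·0.15·(1.64)²/(0.99−0.85)² = 17.6.
At s = 17.6: P(θ<0.99) ≈ 0.998. Adjusting to match 0.95 gives s ≈ 6.97.
So α = 0.85·6.97 ≈ 5.92, β = 0.15·6.97 ≈ 1.05.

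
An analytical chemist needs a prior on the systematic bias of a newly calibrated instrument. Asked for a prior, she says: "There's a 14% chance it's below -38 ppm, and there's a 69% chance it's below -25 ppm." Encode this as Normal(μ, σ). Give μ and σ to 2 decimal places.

μ = -29.09, σ = 8.25

The p-quantile of Normal(μ,σ) is μ + z_p·σ, with z_{0.14} = -1.08 and z_{0.69} = 0.4959.
Eliminate σ: μ = (z₂·x₁ − z₁·x₂)/(z₂ − z₁) = (0.4959·-38 − (-1.08)·-25)/1.576 = -29.09.
Then σ = (x₂ − x₁)/(z₂ − z₁) = (-25 − -38)/1.576 = 8.25.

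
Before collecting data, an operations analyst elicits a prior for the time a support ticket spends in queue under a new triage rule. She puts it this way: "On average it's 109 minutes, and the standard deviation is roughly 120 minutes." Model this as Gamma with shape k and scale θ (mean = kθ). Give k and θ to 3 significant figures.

k ≈ 0.825, θ ≈ 132

For Gamma(k, scale θ): mean = kθ, variance = kθ², so CV = 1/√k.
CV = SD/mean = 120/109 = 1.101, hence k = 1/CV² = 0.825.
Then θ = mean/k = 109/0.825 = 132.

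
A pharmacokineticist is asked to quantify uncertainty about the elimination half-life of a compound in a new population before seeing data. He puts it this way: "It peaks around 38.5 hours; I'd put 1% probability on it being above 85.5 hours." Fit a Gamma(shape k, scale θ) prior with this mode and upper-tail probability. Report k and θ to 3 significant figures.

Gamma(k,θ) with k>1 has mode (k−1)θ, so θ = 38.5/(k−1).
Need P(X < 85.5) = 0.99 with θ tied to k this way. Start at k = 2, θ = 38.5: P(X<85.5) ≈ 0.650.
Too low — raise k to concentrate. Iterating converges to k ≈ 8.56.
Then θ = 38.5/(8.56−1) ≈ 5.09.

k ≈ 8.56, θ ≈ 5.09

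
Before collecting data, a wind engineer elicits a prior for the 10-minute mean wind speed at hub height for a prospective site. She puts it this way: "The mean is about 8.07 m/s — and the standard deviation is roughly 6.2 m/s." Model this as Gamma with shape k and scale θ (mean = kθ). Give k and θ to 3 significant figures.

For Gamma(k, scale θ): mean = kθ, variance = kθ², so CV = 1/√k.
CV = SD/mean = 6.2/8.07 = 0.7683, hence k = 1/CV² = 1.69.
Then θ = mean/k = 8.07/1.69 = 4.76.

k ≈ 1.69, θ ≈ 4.76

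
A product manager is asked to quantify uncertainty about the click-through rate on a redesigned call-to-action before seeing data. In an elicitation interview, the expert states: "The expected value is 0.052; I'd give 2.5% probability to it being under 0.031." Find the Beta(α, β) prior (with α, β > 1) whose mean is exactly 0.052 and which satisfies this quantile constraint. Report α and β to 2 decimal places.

α ≈ 17.61, β ≈ 321.11

With mean 0.052 fixed, write α = 0.052s, β = 0.948s where s = α+β.
Need P(θ < 0.031) = 0.025 under Beta(0.052s, 0.948s). Normal approximation: (q−m)/√(m(1−m)/s) ≈ z_{0.025} = -1.96, so s ≈ 0.052·0.948·(-1.96)²/(0.031−0.052)² = 429.4.
At s = 429.4: P(θ<0.031) ≈ 0.013. Adjusting to match 0.025 gives s ≈ 338.72.
So α = 0.052·338.72 ≈ 17.61, β = 0.948·338.72 ≈ 321.11.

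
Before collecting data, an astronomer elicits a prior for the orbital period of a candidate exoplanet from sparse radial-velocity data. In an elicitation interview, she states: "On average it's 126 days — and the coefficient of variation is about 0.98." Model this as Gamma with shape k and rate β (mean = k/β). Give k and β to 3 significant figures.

k ≈ 1.04, β ≈ 0.00826

For Gamma(k, rate β): mean = k/β, variance = k/β², so CV = 1/√k.
CV = 0.98, hence k = 1/CV² = 1.04.
Then β = k/mean = 1.04/126 = 0.00826.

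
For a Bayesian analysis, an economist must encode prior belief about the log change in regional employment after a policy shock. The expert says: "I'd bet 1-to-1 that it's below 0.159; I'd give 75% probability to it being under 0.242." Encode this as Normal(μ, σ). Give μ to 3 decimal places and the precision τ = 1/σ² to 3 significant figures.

For Normal(μ,σ), the p-quantile is μ + z_p·σ. Here z_{0.5} = 0, z_{0.75} = 0.6745.
So 0.159 = μ + 0σ and 0.242 = μ + 0.6745σ.
Subtracting: σ = (0.242 − 0.159)/(0.6745 − (0)) = 0.123.
Then μ = 0.159 − (0)·0.123 = 0.159.
Precision τ = 1/σ² = 1/0.1231² = 66.

μ = 0.159, τ = 66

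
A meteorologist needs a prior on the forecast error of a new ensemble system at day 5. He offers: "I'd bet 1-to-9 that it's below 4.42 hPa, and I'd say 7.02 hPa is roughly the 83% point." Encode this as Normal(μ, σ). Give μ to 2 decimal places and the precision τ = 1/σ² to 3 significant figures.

The p-quantile of Normal(μ,σ) is μ + z_p·σ, with z_{0.1} = -1.282 and z_{0.83} = 0.9542.
Eliminate σ: μ = (z₂·x₁ − z₁·x₂)/(z₂ − z₁) = (0.9542·4.42 − (-1.282)·7.02)/2.236 = 5.91.
Then σ = (x₂ − x₁)/(z₂ − z₁) = (7.02 − 4.42)/2.236 = 1.16.
Precision τ = 1/σ² = 1/1.163² = 0.739.

μ = 5.91, τ = 0.739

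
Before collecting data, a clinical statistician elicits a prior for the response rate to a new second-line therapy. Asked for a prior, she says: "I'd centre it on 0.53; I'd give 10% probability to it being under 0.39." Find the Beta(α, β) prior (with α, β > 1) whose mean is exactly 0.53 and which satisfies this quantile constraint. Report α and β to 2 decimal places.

With mean 0.53 fixed, write α = 0.53s, β = 0.47s where s = α+β.
Need P(θ < 0.39) = 0.1 under Beta(0.53s, 0.47s). Normal approximation: (q−m)/√(m(1−m)/s) ≈ z_{0.1} = -1.28, so s ≈ 0.53·0.47·(-1.28)²/(0.39−0.53)² = 20.9.
At s = 20.9: P(θ<0.39) ≈ 0.099. Adjusting to match 0.1 gives s ≈ 20.73.
So α = 0.53·20.73 ≈ 10.98, β = 0.47·20.73 ≈ 9.74.

α ≈ 10.98, β ≈ 9.74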